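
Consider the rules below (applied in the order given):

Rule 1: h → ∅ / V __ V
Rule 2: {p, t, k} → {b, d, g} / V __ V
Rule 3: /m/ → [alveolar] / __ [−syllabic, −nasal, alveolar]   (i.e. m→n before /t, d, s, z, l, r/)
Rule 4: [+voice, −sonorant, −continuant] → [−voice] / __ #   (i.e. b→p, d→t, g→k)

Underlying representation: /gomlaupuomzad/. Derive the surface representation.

gonlaubuonzat

Rule 1 (intervocalic h-deletion): no segment meets the environment; /gomlaupuomzad/ is unchanged.
Rule 2 (intervocalic voicing): /p/ is a voiceless stop between vowels /u/ and /u/, so it voices to [b]. /gomlaupuomzad/ → gomlaubuomzad.
Rule 3 (nasal place assimilation): /m/ precedes the alveolar consonant /l/, so it assimilates in place to [n]. /m/ precedes the alveolar consonant /z/, so it assimilates in place to [n]. /gomlaubuomzad/ → gonlaubuonzad.
Rule 4 (final devoicing): /d/ is a voiced stop in word-final position, so it devoices to [t]. /gonlaubuonzad/ → gonlaubuonzat.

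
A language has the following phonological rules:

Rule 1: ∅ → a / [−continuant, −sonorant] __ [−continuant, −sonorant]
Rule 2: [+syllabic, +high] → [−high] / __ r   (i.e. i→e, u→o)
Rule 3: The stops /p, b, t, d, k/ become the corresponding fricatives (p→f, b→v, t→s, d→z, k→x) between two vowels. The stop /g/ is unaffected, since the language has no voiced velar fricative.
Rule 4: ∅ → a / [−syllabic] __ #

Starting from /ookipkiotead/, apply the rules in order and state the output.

ooxifaxioseada

Rule 1 (stop-cluster a-epenthesis): /p/ and /k/ form a stop–stop cluster, so [a] is inserted between them. /ookipkiotead/ → ookipakiotead.
Rule 2 (pre-rhotic lowering): no segment meets the environment; /ookipakiotead/ is unchanged.
Rule 3 (intervocalic spirantization): /k/ is a stop between vowels /o/ and /i/, so it spirantizes to the fricative [x]. /p/ is a stop between vowels /i/ and /a/, so it spirantizes to the fricative [f]. /k/ is a stop between vowels /a/ and /i/, so it spirantizes to the fricative [x]. /t/ is a stop between vowels /o/ and /e/, so it spirantizes to the fricative [s]. /ookipakiotead/ → ooxifaxiosead.
Rule 4 (final a-epenthesis): the form ends in the consonant /d/, so [a] is inserted word-finally. /ooxifaxiosead/ → ooxifaxioseada.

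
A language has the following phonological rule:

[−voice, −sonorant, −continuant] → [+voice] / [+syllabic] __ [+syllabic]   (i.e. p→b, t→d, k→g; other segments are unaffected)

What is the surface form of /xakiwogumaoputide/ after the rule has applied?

xagiwogumaobudide

/k/ is a voiceless stop between vowels /a/ and /i/, so it voices to [g].
/p/ is a voiceless stop between vowels /o/ and /u/, so it voices to [b].
/t/ is a voiceless stop between vowels /u/ and /i/, so it voices to [d].
Surface form: [xagiwogumaobudide].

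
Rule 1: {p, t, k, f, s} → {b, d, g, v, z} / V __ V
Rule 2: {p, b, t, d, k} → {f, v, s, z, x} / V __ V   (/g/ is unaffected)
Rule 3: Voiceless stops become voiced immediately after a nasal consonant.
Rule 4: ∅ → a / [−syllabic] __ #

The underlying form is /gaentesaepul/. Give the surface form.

Rule 1 (intervocalic voicing): /s/ is a voiceless obstruent between vowels /e/ and /a/, so it voices to [z]. /p/ is a voiceless obstruent between vowels /e/ and /u/, so it voices to [b]. /gaentesaepul/ → gaentezaebul.
Rule 2 (intervocalic spirantization): /b/ is a stop between vowels /e/ and /u/, so it spirantizes to the fricative [v]. /gaentezaebul/ → gaentezaevul.
Rule 3 (post-nasal voicing): /t/ is a voiceless stop immediately after the nasal /n/, so it voices to [d]. /gaentezaevul/ → gaendezaevul.
Rule 4 (final a-epenthesis): the form ends in the consonant /l/, so [a] is inserted word-finally. /gaendezaevul/ → gaendezaevula.

gaendezaevula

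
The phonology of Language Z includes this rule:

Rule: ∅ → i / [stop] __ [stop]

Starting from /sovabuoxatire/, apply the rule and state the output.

sovabuoxatire

No segment of /sovabuoxatire/ meets the structural description of the rule, so the form surfaces unchanged.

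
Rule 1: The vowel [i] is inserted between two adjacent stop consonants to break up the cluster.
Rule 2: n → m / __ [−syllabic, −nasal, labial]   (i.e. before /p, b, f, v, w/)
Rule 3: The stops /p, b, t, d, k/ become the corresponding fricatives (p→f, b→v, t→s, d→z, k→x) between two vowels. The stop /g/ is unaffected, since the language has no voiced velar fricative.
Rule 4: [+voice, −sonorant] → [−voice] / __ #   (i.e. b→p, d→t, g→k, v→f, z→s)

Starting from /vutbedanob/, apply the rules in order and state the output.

vusivezanop

Rule 1 (stop-cluster i-epenthesis): /t/ and /b/ form a stop–stop cluster, so [i] is inserted between them. /vutbedanob/ → vutibedanob.
Rule 2 (nasal place assimilation): no segment meets the environment; /vutibedanob/ is unchanged.
Rule 3 (intervocalic spirantization): /t/ is a stop between vowels /u/ and /i/, so it spirantizes to the fricative [s]. /b/ is a stop between vowels /i/ and /e/, so it spirantizes to the fricative [v]. /d/ is a stop between vowels /e/ and /a/, so it spirantizes to the fricative [z]. /vutibedanob/ → vusivezanob.
Rule 4 (final devoicing): /b/ is a voiced obstruent in word-final position, so it devoices to [p]. /vusivezanob/ → vusivezanop.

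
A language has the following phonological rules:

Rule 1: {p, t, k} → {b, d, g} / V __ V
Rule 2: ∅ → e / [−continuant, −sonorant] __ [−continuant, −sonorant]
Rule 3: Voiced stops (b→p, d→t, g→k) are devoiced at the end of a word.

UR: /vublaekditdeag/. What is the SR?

Rule 1 (intervocalic voicing): no segment meets the environment; /vublaekditdeag/ is unchanged.
Rule 2 (stop-cluster e-epenthesis): /k/ and /d/ form a stop–stop cluster, so [e] is inserted between them. /t/ and /d/ form a stop–stop cluster, so [e] is inserted between them. /vublaekditdeag/ → vublaekeditedeag.
Rule 3 (final devoicing): /g/ is a voiced stop in word-final position, so it devoices to [k]. /vublaekeditedeag/ → vublaekeditedeak.

vublaekeditedeak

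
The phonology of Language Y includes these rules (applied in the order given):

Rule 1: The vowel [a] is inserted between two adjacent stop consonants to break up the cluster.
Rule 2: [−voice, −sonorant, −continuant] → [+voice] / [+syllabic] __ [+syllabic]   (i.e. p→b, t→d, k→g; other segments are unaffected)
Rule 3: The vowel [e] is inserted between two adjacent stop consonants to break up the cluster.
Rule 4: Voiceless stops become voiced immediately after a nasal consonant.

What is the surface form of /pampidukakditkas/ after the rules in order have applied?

Rule 1 (stop-cluster a-epenthesis): /k/ and /d/ form a stop–stop cluster, so [a] is inserted between them. /t/ and /k/ form a stop–stop cluster, so [a] is inserted between them. /pampidukakditkas/ → pampidukakaditakas.
Rule 2 (intervocalic voicing): /k/ is a voiceless stop between vowels /u/ and /a/, so it voices to [g]. /k/ is a voiceless stop between vowels /a/ and /a/, so it voices to [g]. /t/ is a voiceless stop between vowels /i/ and /a/, so it voices to [d]. /k/ is a voiceless stop between vowels /a/ and /a/, so it voices to [g]. /pampidukakaditakas/ → pampidugagadidagas.
Rule 3 (stop-cluster e-epenthesis): no segment meets the environment; /pampidugagadidagas/ is unchanged.
Rule 4 (post-nasal voicing): /p/ is a voiceless stop immediately after the nasal /m/, so it voices to [b]. /pampidugagadidagas/ → pambidugagadidagas.

pambidugagadidagas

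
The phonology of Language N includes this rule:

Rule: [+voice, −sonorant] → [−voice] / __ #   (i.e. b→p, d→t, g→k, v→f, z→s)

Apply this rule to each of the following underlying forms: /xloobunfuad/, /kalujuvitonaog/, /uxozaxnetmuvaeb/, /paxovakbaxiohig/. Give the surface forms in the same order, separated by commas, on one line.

xloobunfuat, kalujuvitonaok, uxozaxnetmuvaep, paxovakbaxiohik

/xloobunfuad/: /d/ is a voiced obstruent in word-final position, so it devoices to [t]. → [xloobunfuat].
/kalujuvitonaog/: /g/ is a voiced obstruent in word-final position, so it devoices to [k]. → [kalujuvitonaok].
/uxozaxnetmuvaeb/: /b/ is a voiced obstruent in word-final position, so it devoices to [p]. → [uxozaxnetmuvaep].
/paxovakbaxiohig/: /g/ is a voiced obstruent in word-final position, so it devoices to [k]. → [paxovakbaxiohik].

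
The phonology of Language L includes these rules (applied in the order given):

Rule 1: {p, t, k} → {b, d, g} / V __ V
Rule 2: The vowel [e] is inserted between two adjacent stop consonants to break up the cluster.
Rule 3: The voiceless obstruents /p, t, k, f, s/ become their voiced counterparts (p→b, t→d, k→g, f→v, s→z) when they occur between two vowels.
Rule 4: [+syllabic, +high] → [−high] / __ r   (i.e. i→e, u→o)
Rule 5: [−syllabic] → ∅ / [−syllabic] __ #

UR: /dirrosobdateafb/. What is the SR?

derrozobedadeaf

Rule 1 (intervocalic voicing): /t/ is a voiceless stop between vowels /a/ and /e/, so it voices to [d]. /dirrosobdateafb/ → dirrosobdadeafb.
Rule 2 (stop-cluster e-epenthesis): /b/ and /d/ form a stop–stop cluster, so [e] is inserted between them. /dirrosobdadeafb/ → dirrosobedadeafb.
Rule 3 (intervocalic voicing): /s/ is a voiceless obstruent between vowels /o/ and /o/, so it voices to [z]. /dirrosobedadeafb/ → dirrozobedadeafb.
Rule 4 (pre-rhotic lowering): /i/ is a high vowel immediately before /r/, so it lowers to [e]. /dirrozobedadeafb/ → derrozobedadeafb.
Rule 5 (final cluster simplification): /b/ is the second consonant of a word-final cluster /fb/, so it deletes. /derrozobedadeafb/ → derrozobedadeaf.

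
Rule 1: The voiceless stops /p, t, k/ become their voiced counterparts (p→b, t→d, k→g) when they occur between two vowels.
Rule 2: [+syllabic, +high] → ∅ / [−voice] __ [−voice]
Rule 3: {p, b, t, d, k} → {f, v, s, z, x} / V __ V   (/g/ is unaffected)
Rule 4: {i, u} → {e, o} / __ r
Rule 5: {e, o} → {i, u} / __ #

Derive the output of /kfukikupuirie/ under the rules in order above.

kfugiguvuerii

Rule 1 (intervocalic voicing): /k/ is a voiceless stop between vowels /u/ and /i/, so it voices to [g]. /k/ is a voiceless stop between vowels /i/ and /u/, so it voices to [g]. /p/ is a voiceless stop between vowels /u/ and /u/, so it voices to [b]. /kfukikupuirie/ → kfugigubuirie.
Rule 2 (high vowel syncope): no segment meets the environment; /kfugigubuirie/ is unchanged.
Rule 3 (intervocalic spirantization): /b/ is a stop between vowels /u/ and /u/, so it spirantizes to the fricative [v]. /kfugigubuirie/ → kfugiguvuirie.
Rule 4 (pre-rhotic lowering): /i/ is a high vowel immediately before /r/, so it lowers to [e]. /kfugiguvuirie/ → kfugiguvuerie.
Rule 5 (final vowel raising): /e/ is a mid vowel in word-final position, so it raises to [i]. /kfugiguvuerie/ → kfugiguvuerii.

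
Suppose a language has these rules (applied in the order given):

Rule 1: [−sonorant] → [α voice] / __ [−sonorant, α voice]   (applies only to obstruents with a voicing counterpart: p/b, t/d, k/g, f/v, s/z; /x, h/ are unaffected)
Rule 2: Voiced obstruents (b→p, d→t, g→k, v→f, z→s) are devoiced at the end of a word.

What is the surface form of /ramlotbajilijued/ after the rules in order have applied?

Rule 1 (regressive voicing assimilation): /t/ precedes the voiced obstruent /b/, so it voices to [d] by assimilation. /ramlotbajilijued/ → ramlodbajilijued.
Rule 2 (final devoicing): /d/ is a voiced obstruent in word-final position, so it devoices to [t]. /ramlodbajilijued/ → ramlodbajilijuet.

ramlodbajilijuet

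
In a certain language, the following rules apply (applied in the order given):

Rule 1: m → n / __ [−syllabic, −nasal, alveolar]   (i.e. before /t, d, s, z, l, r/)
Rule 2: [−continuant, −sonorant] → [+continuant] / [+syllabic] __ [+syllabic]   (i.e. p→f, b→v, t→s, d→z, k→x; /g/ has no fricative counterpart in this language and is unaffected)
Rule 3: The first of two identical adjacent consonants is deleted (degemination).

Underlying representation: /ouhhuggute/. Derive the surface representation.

Rule 1 (nasal place assimilation): no segment meets the environment; /ouhhuggute/ is unchanged.
Rule 2 (intervocalic spirantization): /t/ is a stop between vowels /u/ and /e/, so it spirantizes to the fricative [s]. /ouhhuggute/ → ouhhugguse.
Rule 3 (degemination): /hh/ is a geminate; the first /h/ deletes. /gg/ is a geminate; the first /g/ deletes. /ouhhugguse/ → ouhuguse.

ouhuguse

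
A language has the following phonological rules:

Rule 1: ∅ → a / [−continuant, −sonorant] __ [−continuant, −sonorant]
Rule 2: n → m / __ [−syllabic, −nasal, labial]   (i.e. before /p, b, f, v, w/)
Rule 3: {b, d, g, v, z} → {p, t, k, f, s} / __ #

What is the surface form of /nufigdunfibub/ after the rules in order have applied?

nufigadumfibup

Rule 1 (stop-cluster a-epenthesis): /g/ and /d/ form a stop–stop cluster, so [a] is inserted between them. /nufigdunfibub/ → nufigadunfibub.
Rule 2 (nasal place assimilation): /n/ precedes the labial consonant /f/, so it assimilates in place to [m]. /nufigadunfibub/ → nufigadumfibub.
Rule 3 (final devoicing): /b/ is a voiced obstruent in word-final position, so it devoices to [p]. /nufigadumfibub/ → nufigadumfibup.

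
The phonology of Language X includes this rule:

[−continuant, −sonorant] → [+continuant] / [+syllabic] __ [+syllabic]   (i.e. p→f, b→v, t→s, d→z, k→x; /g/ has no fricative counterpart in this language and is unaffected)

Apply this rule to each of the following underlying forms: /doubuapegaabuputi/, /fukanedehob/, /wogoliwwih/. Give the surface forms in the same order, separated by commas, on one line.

/doubuapegaabuputi/: /b/ is a stop between vowels /u/ and /u/, so it spirantizes to the fricative [v]. /p/ is a stop between vowels /a/ and /e/, so it spirantizes to the fricative [f]. /b/ is a stop between vowels /a/ and /u/, so it spirantizes to the fricative [v]. /p/ is a stop between vowels /u/ and /u/, so it spirantizes to the fricative [f]. /t/ is a stop between vowels /u/ and /i/, so it spirantizes to the fricative [s]. → [douvuafegaavufusi].
/fukanedehob/: /k/ is a stop between vowels /u/ and /a/, so it spirantizes to the fricative [x]. /d/ is a stop between vowels /e/ and /e/, so it spirantizes to the fricative [z]. → [fuxanezehob].
/wogoliwwih/: the rule's environment is not met; surfaces unchanged as [wogoliwwih].

douvuafegaavufusi, fuxanezehob, wogoliwwih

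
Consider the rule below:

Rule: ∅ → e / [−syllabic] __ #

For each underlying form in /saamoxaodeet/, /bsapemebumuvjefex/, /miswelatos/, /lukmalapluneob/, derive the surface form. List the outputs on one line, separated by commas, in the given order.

saamoxaodeete, bsapemebumuvjefexe, miswelatose, lukmalapluneobe

/saamoxaodeet/: the form ends in the consonant /t/, so [e] is inserted word-finally. → [saamoxaodeete].
/bsapemebumuvjefex/: the form ends in the consonant /x/, so [e] is inserted word-finally. → [bsapemebumuvjefexe].
/miswelatos/: the form ends in the consonant /s/, so [e] is inserted word-finally. → [miswelatose].
/lukmalapluneob/: the form ends in the consonant /b/, so [e] is inserted word-finally. → [lukmalapluneobe].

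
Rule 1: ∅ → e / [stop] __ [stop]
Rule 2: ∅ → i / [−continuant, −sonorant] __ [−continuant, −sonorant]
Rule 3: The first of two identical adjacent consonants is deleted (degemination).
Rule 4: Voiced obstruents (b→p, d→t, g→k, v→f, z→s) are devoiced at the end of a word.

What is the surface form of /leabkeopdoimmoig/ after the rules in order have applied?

leabekeopedoimoik

Rule 1 (stop-cluster e-epenthesis): /b/ and /k/ form a stop–stop cluster, so [e] is inserted between them. /p/ and /d/ form a stop–stop cluster, so [e] is inserted between them. /leabkeopdoimmoig/ → leabekeopedoimmoig.
Rule 2 (stop-cluster i-epenthesis): no segment meets the environment; /leabekeopedoimmoig/ is unchanged.
Rule 3 (degemination): /mm/ is a geminate; the first /m/ deletes. /leabekeopedoimmoig/ → leabekeopedoimoig.
Rule 4 (final devoicing): /g/ is a voiced obstruent in word-final position, so it devoices to [k]. /leabekeopedoimoig/ → leabekeopedoimoik.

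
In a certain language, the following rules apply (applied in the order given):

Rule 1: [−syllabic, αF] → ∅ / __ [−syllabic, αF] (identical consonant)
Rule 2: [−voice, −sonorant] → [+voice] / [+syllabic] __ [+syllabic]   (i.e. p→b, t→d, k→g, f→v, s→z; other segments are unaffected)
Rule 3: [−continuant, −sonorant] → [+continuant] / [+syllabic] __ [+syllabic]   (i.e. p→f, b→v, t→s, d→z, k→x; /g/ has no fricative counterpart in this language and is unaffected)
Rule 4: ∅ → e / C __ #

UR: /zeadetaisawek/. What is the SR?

zeazezaizaweke

Rule 1 (degemination): no segment meets the environment; /zeadetaisawek/ is unchanged.
Rule 2 (intervocalic voicing): /t/ is a voiceless obstruent between vowels /e/ and /a/, so it voices to [d]. /s/ is a voiceless obstruent between vowels /i/ and /a/, so it voices to [z]. /zeadetaisawek/ → zeadedaizawek.
Rule 3 (intervocalic spirantization): /d/ is a stop between vowels /a/ and /e/, so it spirantizes to the fricative [z]. /d/ is a stop between vowels /e/ and /a/, so it spirantizes to the fricative [z]. /zeadedaizawek/ → zeazezaizawek.
Rule 4 (final e-epenthesis): the form ends in the consonant /k/, so [e] is inserted word-finally. /zeazezaizawek/ → zeazezaizaweke.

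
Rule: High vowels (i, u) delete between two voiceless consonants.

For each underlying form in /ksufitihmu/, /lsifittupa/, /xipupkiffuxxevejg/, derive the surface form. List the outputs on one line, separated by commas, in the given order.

ksfthmu, lsfttpa, xppkffxxevejg

/ksufitihmu/: /u/ is a high vowel flanked by voiceless consonants /s/ and /f/, so it deletes. /i/ is a high vowel flanked by voiceless consonants /f/ and /t/, so it deletes. /i/ is a high vowel flanked by voiceless consonants /t/ and /h/, so it deletes. → [ksfthmu].
/lsifittupa/: /i/ is a high vowel flanked by voiceless consonants /s/ and /f/, so it deletes. /i/ is a high vowel flanked by voiceless consonants /f/ and /t/, so it deletes. /u/ is a high vowel flanked by voiceless consonants /t/ and /p/, so it deletes. → [lsfttpa].
/xipupkiffuxxevejg/: /i/ is a high vowel flanked by voiceless consonants /x/ and /p/, so it deletes. /u/ is a high vowel flanked by voiceless consonants /p/ and /p/, so it deletes. /i/ is a high vowel flanked by voiceless consonants /k/ and /f/, so it deletes. /u/ is a high vowel flanked by voiceless consonants /f/ and /x/, so it deletes. → [xppkffxxevejg].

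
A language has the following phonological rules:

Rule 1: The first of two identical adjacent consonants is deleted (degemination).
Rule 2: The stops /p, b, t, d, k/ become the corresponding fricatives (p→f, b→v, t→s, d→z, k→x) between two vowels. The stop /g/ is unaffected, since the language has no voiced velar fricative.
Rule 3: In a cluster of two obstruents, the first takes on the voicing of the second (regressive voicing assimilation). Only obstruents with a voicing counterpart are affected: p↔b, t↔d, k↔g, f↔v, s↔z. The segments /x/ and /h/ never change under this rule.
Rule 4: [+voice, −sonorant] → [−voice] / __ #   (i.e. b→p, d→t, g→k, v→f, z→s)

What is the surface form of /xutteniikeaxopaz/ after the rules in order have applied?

xuseniixeaxofas

Rule 1 (degemination): /tt/ is a geminate; the first /t/ deletes. /xutteniikeaxopaz/ → xuteniikeaxopaz.
Rule 2 (intervocalic spirantization): /t/ is a stop between vowels /u/ and /e/, so it spirantizes to the fricative [s]. /k/ is a stop between vowels /i/ and /e/, so it spirantizes to the fricative [x]. /p/ is a stop between vowels /o/ and /a/, so it spirantizes to the fricative [f]. /xuteniikeaxopaz/ → xuseniixeaxofaz.
Rule 3 (regressive voicing assimilation): no segment meets the environment; /xuseniixeaxofaz/ is unchanged.
Rule 4 (final devoicing): /z/ is a voiced obstruent in word-final position, so it devoices to [s]. /xuseniixeaxofaz/ → xuseniixeaxofas.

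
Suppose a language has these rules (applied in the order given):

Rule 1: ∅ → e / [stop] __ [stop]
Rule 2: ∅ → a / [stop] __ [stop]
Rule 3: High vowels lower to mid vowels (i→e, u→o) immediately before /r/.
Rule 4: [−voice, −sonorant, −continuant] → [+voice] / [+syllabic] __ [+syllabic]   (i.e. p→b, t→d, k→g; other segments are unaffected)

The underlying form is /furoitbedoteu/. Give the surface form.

Rule 1 (stop-cluster e-epenthesis): /t/ and /b/ form a stop–stop cluster, so [e] is inserted between them. /furoitbedoteu/ → furoitebedoteu.
Rule 2 (stop-cluster a-epenthesis): no segment meets the environment; /furoitebedoteu/ is unchanged.
Rule 3 (pre-rhotic lowering): /u/ is a high vowel immediately before /r/, so it lowers to [o]. /furoitebedoteu/ → foroitebedoteu.
Rule 4 (intervocalic voicing): /t/ is a voiceless stop between vowels /i/ and /e/, so it voices to [d]. /t/ is a voiceless stop between vowels /o/ and /e/, so it voices to [d]. /foroitebedoteu/ → foroidebedodeu.

foroidebedodeu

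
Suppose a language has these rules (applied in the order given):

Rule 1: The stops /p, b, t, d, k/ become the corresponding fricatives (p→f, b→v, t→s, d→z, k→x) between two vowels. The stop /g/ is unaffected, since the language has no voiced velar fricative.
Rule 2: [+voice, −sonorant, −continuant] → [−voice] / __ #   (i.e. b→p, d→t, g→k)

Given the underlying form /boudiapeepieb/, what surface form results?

Rule 1 (intervocalic spirantization): /d/ is a stop between vowels /u/ and /i/, so it spirantizes to the fricative [z]. /p/ is a stop between vowels /a/ and /e/, so it spirantizes to the fricative [f]. /p/ is a stop between vowels /e/ and /i/, so it spirantizes to the fricative [f]. /boudiapeepieb/ → bouziafeefieb.
Rule 2 (final devoicing): /b/ is a voiced stop in word-final position, so it devoices to [p]. /bouziafeefieb/ → bouziafeefiep.

bouziafeefiep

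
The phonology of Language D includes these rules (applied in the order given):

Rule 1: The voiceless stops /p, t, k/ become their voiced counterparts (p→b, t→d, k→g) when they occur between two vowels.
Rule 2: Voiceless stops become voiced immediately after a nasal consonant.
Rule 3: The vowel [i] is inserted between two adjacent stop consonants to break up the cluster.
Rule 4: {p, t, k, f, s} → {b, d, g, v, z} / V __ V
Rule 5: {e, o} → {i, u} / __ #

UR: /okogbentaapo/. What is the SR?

Rule 1 (intervocalic voicing): /k/ is a voiceless stop between vowels /o/ and /o/, so it voices to [g]. /p/ is a voiceless stop between vowels /a/ and /o/, so it voices to [b]. /okogbentaapo/ → ogogbentaabo.
Rule 2 (post-nasal voicing): /t/ is a voiceless stop immediately after the nasal /n/, so it voices to [d]. /ogogbentaabo/ → ogogbendaabo.
Rule 3 (stop-cluster i-epenthesis): /g/ and /b/ form a stop–stop cluster, so [i] is inserted between them. /ogogbendaabo/ → ogogibendaabo.
Rule 4 (intervocalic voicing): no segment meets the environment; /ogogibendaabo/ is unchanged.
Rule 5 (final vowel raising): /o/ is a mid vowel in word-final position, so it raises to [u]. /ogogibendaabo/ → ogogibendaabu.

ogogibendaabu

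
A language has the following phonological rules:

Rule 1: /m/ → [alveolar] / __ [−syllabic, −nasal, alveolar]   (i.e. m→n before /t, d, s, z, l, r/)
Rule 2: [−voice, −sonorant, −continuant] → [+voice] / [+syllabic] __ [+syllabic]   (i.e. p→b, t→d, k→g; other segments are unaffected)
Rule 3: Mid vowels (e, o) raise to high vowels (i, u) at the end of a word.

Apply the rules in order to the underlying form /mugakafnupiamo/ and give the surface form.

mugagafnubiamu

Rule 1 (nasal place assimilation): no segment meets the environment; /mugakafnupiamo/ is unchanged.
Rule 2 (intervocalic voicing): /k/ is a voiceless stop between vowels /a/ and /a/, so it voices to [g]. /p/ is a voiceless stop between vowels /u/ and /i/, so it voices to [b]. /mugakafnupiamo/ → mugagafnubiamo.
Rule 3 (final vowel raising): /o/ is a mid vowel in word-final position, so it raises to [u]. /mugagafnubiamo/ → mugagafnubiamu.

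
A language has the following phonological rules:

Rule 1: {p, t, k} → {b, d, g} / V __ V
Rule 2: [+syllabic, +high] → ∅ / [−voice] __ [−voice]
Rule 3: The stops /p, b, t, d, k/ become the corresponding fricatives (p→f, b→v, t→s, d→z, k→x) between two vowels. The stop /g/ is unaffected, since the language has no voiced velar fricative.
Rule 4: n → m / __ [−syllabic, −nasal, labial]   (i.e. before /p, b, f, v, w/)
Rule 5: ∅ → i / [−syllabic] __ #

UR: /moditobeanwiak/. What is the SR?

Rule 1 (intervocalic voicing): /t/ is a voiceless stop between vowels /i/ and /o/, so it voices to [d]. /moditobeanwiak/ → modidobeanwiak.
Rule 2 (high vowel syncope): no segment meets the environment; /modidobeanwiak/ is unchanged.
Rule 3 (intervocalic spirantization): /d/ is a stop between vowels /o/ and /i/, so it spirantizes to the fricative [z]. /d/ is a stop between vowels /i/ and /o/, so it spirantizes to the fricative [z]. /b/ is a stop between vowels /o/ and /e/, so it spirantizes to the fricative [v]. /modidobeanwiak/ → mozizoveanwiak.
Rule 4 (nasal place assimilation): /n/ precedes the labial consonant /w/, so it assimilates in place to [m]. /mozizoveanwiak/ → mozizoveamwiak.
Rule 5 (final i-epenthesis): the form ends in the consonant /k/, so [i] is inserted word-finally. /mozizoveamwiak/ → mozizoveamwiaki.

mozizoveamwiaki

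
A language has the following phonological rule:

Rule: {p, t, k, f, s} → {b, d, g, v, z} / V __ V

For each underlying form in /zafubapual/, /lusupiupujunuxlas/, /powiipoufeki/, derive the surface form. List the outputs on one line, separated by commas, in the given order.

zavubabual, luzubiubujunuxlas, powiibouvegi

/zafubapual/: /f/ is a voiceless obstruent between vowels /a/ and /u/, so it voices to [v]. /p/ is a voiceless obstruent between vowels /a/ and /u/, so it voices to [b]. → [zavubabual].
/lusupiupujunuxlas/: /s/ is a voiceless obstruent between vowels /u/ and /u/, so it voices to [z]. /p/ is a voiceless obstruent between vowels /u/ and /i/, so it voices to [b]. /p/ is a voiceless obstruent between vowels /u/ and /u/, so it voices to [b]. → [luzubiubujunuxlas].
/powiipoufeki/: /p/ is a voiceless obstruent between vowels /i/ and /o/, so it voices to [b]. /f/ is a voiceless obstruent between vowels /u/ and /e/, so it voices to [v]. /k/ is a voiceless obstruent between vowels /e/ and /i/, so it voices to [g]. → [powiibouvegi].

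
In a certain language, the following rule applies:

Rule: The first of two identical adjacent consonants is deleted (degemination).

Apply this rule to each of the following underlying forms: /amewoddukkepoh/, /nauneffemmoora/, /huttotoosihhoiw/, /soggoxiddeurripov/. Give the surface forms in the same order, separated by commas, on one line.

/amewoddukkepoh/: /dd/ is a geminate; the first /d/ deletes. /kk/ is a geminate; the first /k/ deletes. → [amewodukepoh].
/nauneffemmoora/: /ff/ is a geminate; the first /f/ deletes. /mm/ is a geminate; the first /m/ deletes. → [naunefemoora].
/huttotoosihhoiw/: /tt/ is a geminate; the first /t/ deletes. /hh/ is a geminate; the first /h/ deletes. → [hutotoosihoiw].
/soggoxiddeurripov/: /gg/ is a geminate; the first /g/ deletes. /dd/ is a geminate; the first /d/ deletes. /rr/ is a geminate; the first /r/ deletes. → [sogoxideuripov].

amewodukepoh, naunefemoora, hutotoosihoiw, sogoxideuripov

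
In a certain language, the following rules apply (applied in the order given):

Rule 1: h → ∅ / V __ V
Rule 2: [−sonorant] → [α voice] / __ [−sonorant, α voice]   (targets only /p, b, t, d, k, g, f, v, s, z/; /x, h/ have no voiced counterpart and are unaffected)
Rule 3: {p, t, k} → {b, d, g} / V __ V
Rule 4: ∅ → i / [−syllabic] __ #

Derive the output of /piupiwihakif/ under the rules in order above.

piubiwiagifi

Rule 1 (intervocalic h-deletion): /h/ occurs between vowels /i/ and /a/, so it deletes. /piupiwihakif/ → piupiwiakif.
Rule 2 (regressive voicing assimilation): no segment meets the environment; /piupiwiakif/ is unchanged.
Rule 3 (intervocalic voicing): /p/ is a voiceless stop between vowels /u/ and /i/, so it voices to [b]. /k/ is a voiceless stop between vowels /a/ and /i/, so it voices to [g]. /piupiwiakif/ → piubiwiagif.
Rule 4 (final i-epenthesis): the form ends in the consonant /f/, so [i] is inserted word-finally. /piubiwiagif/ → piubiwiagifi.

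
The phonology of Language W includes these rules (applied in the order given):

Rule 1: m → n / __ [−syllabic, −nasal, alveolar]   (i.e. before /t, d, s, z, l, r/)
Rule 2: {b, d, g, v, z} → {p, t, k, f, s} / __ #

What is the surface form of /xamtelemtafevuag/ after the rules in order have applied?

xantelentafevuak

Rule 1 (nasal place assimilation): /m/ precedes the alveolar consonant /t/, so it assimilates in place to [n]. /m/ precedes the alveolar consonant /t/, so it assimilates in place to [n]. /xamtelemtafevuag/ → xantelentafevuag.
Rule 2 (final devoicing): /g/ is a voiced obstruent in word-final position, so it devoices to [k]. /xantelentafevuag/ → xantelentafevuak.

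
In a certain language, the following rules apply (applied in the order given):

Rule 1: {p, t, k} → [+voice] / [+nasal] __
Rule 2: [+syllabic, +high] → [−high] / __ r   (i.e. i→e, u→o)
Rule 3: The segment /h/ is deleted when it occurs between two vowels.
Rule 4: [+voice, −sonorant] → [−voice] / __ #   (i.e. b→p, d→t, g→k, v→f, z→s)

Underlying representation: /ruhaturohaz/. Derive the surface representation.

ruatoroas

Rule 1 (post-nasal voicing): no segment meets the environment; /ruhaturohaz/ is unchanged.
Rule 2 (pre-rhotic lowering): /u/ is a high vowel immediately before /r/, so it lowers to [o]. /ruhaturohaz/ → ruhatorohaz.
Rule 3 (intervocalic h-deletion): /h/ occurs between vowels /u/ and /a/, so it deletes. /h/ occurs between vowels /o/ and /a/, so it deletes. /ruhatorohaz/ → ruatoroaz.
Rule 4 (final devoicing): /z/ is a voiced obstruent in word-final position, so it devoices to [s]. /ruatoroaz/ → ruatoroas.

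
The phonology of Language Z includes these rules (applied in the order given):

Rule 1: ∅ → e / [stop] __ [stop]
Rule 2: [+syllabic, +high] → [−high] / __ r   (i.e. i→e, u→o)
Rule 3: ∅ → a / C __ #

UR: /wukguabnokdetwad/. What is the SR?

wukeguabnokedetwada

Rule 1 (stop-cluster e-epenthesis): /k/ and /g/ form a stop–stop cluster, so [e] is inserted between them. /k/ and /d/ form a stop–stop cluster, so [e] is inserted between them. /wukguabnokdetwad/ → wukeguabnokedetwad.
Rule 2 (pre-rhotic lowering): no segment meets the environment; /wukeguabnokedetwad/ is unchanged.
Rule 3 (final a-epenthesis): the form ends in the consonant /d/, so [a] is inserted word-finally. /wukeguabnokedetwad/ → wukeguabnokedetwada.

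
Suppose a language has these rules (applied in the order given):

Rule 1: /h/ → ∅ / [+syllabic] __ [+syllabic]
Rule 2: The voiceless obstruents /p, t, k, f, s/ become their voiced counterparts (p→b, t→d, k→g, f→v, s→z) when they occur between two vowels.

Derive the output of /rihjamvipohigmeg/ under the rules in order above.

Rule 1 (intervocalic h-deletion): /h/ occurs between vowels /o/ and /i/, so it deletes. /rihjamvipohigmeg/ → rihjamvipoigmeg.
Rule 2 (intervocalic voicing): /p/ is a voiceless obstruent between vowels /i/ and /o/, so it voices to [b]. /rihjamvipoigmeg/ → rihjamviboigmeg.

rihjamviboigmeg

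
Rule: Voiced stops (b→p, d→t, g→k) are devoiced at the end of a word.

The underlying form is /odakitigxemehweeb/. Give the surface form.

/b/ is a voiced stop in word-final position, so it devoices to [p].
Surface form: [odakitigxemehweep].

odakitigxemehweep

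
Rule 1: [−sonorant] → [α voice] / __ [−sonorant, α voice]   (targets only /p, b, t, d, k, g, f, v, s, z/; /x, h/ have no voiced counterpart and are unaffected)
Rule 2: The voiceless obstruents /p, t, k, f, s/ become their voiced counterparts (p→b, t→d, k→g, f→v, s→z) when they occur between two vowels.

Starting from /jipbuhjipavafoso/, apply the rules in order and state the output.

jibbuhjibavavozo

Rule 1 (regressive voicing assimilation): /p/ precedes the voiced obstruent /b/, so it voices to [b] by assimilation. /jipbuhjipavafoso/ → jibbuhjipavafoso.
Rule 2 (intervocalic voicing): /p/ is a voiceless obstruent between vowels /i/ and /a/, so it voices to [b]. /f/ is a voiceless obstruent between vowels /a/ and /o/, so it voices to [v]. /s/ is a voiceless obstruent between vowels /o/ and /o/, so it voices to [z]. /jibbuhjipavafoso/ → jibbuhjibavavozo.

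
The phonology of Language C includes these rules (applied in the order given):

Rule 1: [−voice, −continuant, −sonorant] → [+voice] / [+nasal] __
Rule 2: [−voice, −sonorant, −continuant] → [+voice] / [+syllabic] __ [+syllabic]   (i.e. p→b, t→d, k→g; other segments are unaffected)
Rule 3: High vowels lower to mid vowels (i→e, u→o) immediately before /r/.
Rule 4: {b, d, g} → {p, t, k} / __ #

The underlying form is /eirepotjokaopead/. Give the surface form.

Rule 1 (post-nasal voicing): no segment meets the environment; /eirepotjokaopead/ is unchanged.
Rule 2 (intervocalic voicing): /p/ is a voiceless stop between vowels /e/ and /o/, so it voices to [b]. /k/ is a voiceless stop between vowels /o/ and /a/, so it voices to [g]. /p/ is a voiceless stop between vowels /o/ and /e/, so it voices to [b]. /eirepotjokaopead/ → eirebotjogaobead.
Rule 3 (pre-rhotic lowering): /i/ is a high vowel immediately before /r/, so it lowers to [e]. /eirebotjogaobead/ → eerebotjogaobead.
Rule 4 (final devoicing): /d/ is a voiced stop in word-final position, so it devoices to [t]. /eerebotjogaobead/ → eerebotjogaobeat.

eerebotjogaobeat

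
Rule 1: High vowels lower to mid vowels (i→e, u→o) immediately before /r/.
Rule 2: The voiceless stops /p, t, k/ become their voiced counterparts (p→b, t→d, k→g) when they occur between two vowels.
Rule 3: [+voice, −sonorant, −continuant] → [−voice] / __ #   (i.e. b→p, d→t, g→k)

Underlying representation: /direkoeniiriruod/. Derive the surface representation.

Rule 1 (pre-rhotic lowering): /i/ is a high vowel immediately before /r/, so it lowers to [e]. /i/ is a high vowel immediately before /r/, so it lowers to [e]. /i/ is a high vowel immediately before /r/, so it lowers to [e]. /direkoeniiriruod/ → derekoeniereruod.
Rule 2 (intervocalic voicing): /k/ is a voiceless stop between vowels /e/ and /o/, so it voices to [g]. /derekoeniereruod/ → deregoeniereruod.
Rule 3 (final devoicing): /d/ is a voiced stop in word-final position, so it devoices to [t]. /deregoeniereruod/ → deregoeniereruot.

deregoeniereruot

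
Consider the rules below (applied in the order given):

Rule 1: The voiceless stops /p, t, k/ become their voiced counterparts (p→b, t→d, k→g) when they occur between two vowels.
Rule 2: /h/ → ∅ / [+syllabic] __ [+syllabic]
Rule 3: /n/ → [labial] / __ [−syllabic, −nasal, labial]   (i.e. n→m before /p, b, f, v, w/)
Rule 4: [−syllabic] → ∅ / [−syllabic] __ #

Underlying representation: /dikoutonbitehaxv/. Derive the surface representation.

digoudombideax

Rule 1 (intervocalic voicing): /k/ is a voiceless stop between vowels /i/ and /o/, so it voices to [g]. /t/ is a voiceless stop between vowels /u/ and /o/, so it voices to [d]. /t/ is a voiceless stop between vowels /i/ and /e/, so it voices to [d]. /dikoutonbitehaxv/ → digoudonbidehaxv.
Rule 2 (intervocalic h-deletion): /h/ occurs between vowels /e/ and /a/, so it deletes. /digoudonbidehaxv/ → digoudonbideaxv.
Rule 3 (nasal place assimilation): /n/ precedes the labial consonant /b/, so it assimilates in place to [m]. /digoudonbideaxv/ → digoudombideaxv.
Rule 4 (final cluster simplification): /v/ is the second consonant of a word-final cluster /xv/, so it deletes. /digoudombideaxv/ → digoudombideax.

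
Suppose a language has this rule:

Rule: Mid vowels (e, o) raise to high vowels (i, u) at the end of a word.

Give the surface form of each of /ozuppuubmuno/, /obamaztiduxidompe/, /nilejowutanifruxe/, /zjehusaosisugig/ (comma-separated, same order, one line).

/ozuppuubmuno/: /o/ is a mid vowel in word-final position, so it raises to [u]. → [ozuppuubmunu].
/obamaztiduxidompe/: /e/ is a mid vowel in word-final position, so it raises to [i]. → [obamaztiduxidompi].
/nilejowutanifruxe/: /e/ is a mid vowel in word-final position, so it raises to [i]. → [nilejowutanifruxi].
/zjehusaosisugig/: the rule's environment is not met; surfaces unchanged as [zjehusaosisugig].

ozuppuubmunu, obamaztiduxidompi, nilejowutanifruxi, zjehusaosisugig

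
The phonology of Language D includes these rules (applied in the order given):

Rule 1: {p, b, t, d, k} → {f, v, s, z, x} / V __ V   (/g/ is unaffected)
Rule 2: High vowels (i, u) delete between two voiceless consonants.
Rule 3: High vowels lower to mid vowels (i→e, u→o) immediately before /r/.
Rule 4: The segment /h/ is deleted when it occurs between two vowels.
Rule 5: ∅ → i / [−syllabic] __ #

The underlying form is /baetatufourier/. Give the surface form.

baesasfoorieri

Rule 1 (intervocalic spirantization): /t/ is a stop between vowels /e/ and /a/, so it spirantizes to the fricative [s]. /t/ is a stop between vowels /a/ and /u/, so it spirantizes to the fricative [s]. /baetatufourier/ → baesasufourier.
Rule 2 (high vowel syncope): /u/ is a high vowel flanked by voiceless consonants /s/ and /f/, so it deletes. /baesasufourier/ → baesasfourier.
Rule 3 (pre-rhotic lowering): /u/ is a high vowel immediately before /r/, so it lowers to [o]. /baesasfourier/ → baesasfoorier.
Rule 4 (intervocalic h-deletion): no segment meets the environment; /baesasfoorier/ is unchanged.
Rule 5 (final i-epenthesis): the form ends in the consonant /r/, so [i] is inserted word-finally. /baesasfoorier/ → baesasfoorieri.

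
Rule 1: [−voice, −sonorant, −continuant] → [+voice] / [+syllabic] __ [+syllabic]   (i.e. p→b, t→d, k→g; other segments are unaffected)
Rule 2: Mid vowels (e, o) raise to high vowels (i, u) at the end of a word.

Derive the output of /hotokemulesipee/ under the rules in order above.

Rule 1 (intervocalic voicing): /t/ is a voiceless stop between vowels /o/ and /o/, so it voices to [d]. /k/ is a voiceless stop between vowels /o/ and /e/, so it voices to [g]. /p/ is a voiceless stop between vowels /i/ and /e/, so it voices to [b]. /hotokemulesipee/ → hodogemulesibee.
Rule 2 (final vowel raising): /e/ is a mid vowel in word-final position, so it raises to [i]. /hodogemulesibee/ → hodogemulesibei.

hodogemulesibei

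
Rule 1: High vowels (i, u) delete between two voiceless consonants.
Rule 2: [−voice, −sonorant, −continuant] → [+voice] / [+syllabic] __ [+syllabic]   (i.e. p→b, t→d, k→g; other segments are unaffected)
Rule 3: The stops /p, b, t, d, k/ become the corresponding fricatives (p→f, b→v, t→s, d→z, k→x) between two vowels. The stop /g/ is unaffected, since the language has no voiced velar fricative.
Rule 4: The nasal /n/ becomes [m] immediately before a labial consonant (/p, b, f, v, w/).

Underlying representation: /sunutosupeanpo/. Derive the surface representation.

sunuzospeampo

Rule 1 (high vowel syncope): /u/ is a high vowel flanked by voiceless consonants /s/ and /p/, so it deletes. /sunutosupeanpo/ → sunutospeanpo.
Rule 2 (intervocalic voicing): /t/ is a voiceless stop between vowels /u/ and /o/, so it voices to [d]. /sunutospeanpo/ → sunudospeanpo.
Rule 3 (intervocalic spirantization): /d/ is a stop between vowels /u/ and /o/, so it spirantizes to the fricative [z]. /sunudospeanpo/ → sunuzospeanpo.
Rule 4 (nasal place assimilation): /n/ precedes the labial consonant /p/, so it assimilates in place to [m]. /sunuzospeanpo/ → sunuzospeampo.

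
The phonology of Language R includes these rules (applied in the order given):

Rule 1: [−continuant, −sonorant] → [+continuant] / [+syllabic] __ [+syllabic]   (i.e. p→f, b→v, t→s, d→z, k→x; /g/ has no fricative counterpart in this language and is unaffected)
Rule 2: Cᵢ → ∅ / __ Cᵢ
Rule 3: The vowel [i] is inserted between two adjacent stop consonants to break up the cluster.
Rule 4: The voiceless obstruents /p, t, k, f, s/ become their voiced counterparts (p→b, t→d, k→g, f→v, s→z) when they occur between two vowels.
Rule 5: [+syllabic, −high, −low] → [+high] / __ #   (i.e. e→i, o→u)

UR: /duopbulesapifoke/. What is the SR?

Rule 1 (intervocalic spirantization): /p/ is a stop between vowels /a/ and /i/, so it spirantizes to the fricative [f]. /k/ is a stop between vowels /o/ and /e/, so it spirantizes to the fricative [x]. /duopbulesapifoke/ → duopbulesafifoxe.
Rule 2 (degemination): no segment meets the environment; /duopbulesafifoxe/ is unchanged.
Rule 3 (stop-cluster i-epenthesis): /p/ and /b/ form a stop–stop cluster, so [i] is inserted between them. /duopbulesafifoxe/ → duopibulesafifoxe.
Rule 4 (intervocalic voicing): /p/ is a voiceless obstruent between vowels /o/ and /i/, so it voices to [b]. /s/ is a voiceless obstruent between vowels /e/ and /a/, so it voices to [z]. /f/ is a voiceless obstruent between vowels /a/ and /i/, so it voices to [v]. /f/ is a voiceless obstruent between vowels /i/ and /o/, so it voices to [v]. /duopibulesafifoxe/ → duobibulezavivoxe.
Rule 5 (final vowel raising): /e/ is a mid vowel in word-final position, so it raises to [i]. /duobibulezavivoxe/ → duobibulezavivoxi.

duobibulezavivoxi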